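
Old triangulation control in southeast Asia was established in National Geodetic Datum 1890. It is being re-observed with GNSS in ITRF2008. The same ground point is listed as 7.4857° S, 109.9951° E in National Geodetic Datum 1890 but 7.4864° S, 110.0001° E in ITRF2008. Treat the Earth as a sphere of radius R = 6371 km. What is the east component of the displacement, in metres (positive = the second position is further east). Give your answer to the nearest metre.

Δφ = -7.4864° − -7.4857° = -0.0007°; Δλ = 110.0001° − 109.9951° = +0.0050°.
1° along a meridian = πR/180 = 111195 m.
ΔN = Δφ × 111195 = -77.8 m; ΔE = Δλ × 111195 × cos(-7.4857°) = +0.0050 × 111195 × 0.991477 = 551.2 m.

ΔE = 551 m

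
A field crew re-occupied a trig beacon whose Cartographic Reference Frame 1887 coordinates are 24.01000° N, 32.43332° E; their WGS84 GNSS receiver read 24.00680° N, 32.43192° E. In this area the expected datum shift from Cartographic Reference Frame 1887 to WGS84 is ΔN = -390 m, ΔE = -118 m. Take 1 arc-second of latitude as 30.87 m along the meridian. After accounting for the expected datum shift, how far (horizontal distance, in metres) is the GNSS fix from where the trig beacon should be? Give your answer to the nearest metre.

Observed coordinate differences: Δφ = -0.00320°, Δλ = -0.00140°.
Converting to metres (1° lat = 111132 m, cos φ = 0.913474): observed ΔN = -355.6 m, observed ΔE = -142.1 m.
Subtracting the expected shift leaves a residual of -355.6 − (-390) = 34.4 m north and -142.1 − (-118) = -24.1 m east.
Residual distance = √(34.4² + (-24.1)²) = 42.0 m.

42 m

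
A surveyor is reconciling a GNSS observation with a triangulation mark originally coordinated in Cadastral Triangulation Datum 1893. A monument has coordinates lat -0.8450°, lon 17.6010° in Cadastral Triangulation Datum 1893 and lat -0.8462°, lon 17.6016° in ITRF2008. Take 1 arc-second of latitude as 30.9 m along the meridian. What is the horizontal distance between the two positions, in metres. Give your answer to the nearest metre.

149 m

Δφ = -0.8462° − -0.8450° = -0.0012°; Δλ = 17.6016° − 17.6010° = +0.0006°.
1° of latitude = 3600 × 30.90 = 111240 m.
ΔN = Δφ × 111240 = -133.5 m; ΔE = Δλ × 111240 × cos(-0.8450°) = +0.0006 × 111240 × 0.999891 = 66.7 m.
Distance = √(ΔE² + ΔN²) = √(66.7² + (-133.5)²) = 149.2 m.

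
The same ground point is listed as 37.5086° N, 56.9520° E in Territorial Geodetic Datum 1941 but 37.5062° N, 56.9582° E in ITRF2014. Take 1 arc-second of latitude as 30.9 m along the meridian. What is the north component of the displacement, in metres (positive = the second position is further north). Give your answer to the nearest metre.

Δφ = 37.5062° − 37.5086° = -0.0024°; Δλ = 56.9582° − 56.9520° = +0.0062°.
1° of latitude = 3600 × 30.90 = 111240 m.
ΔN = Δφ × 111240 = -267.0 m; ΔE = Δλ × 111240 × cos(37.5086°) = +0.0062 × 111240 × 0.793262 = 547.1 m.

ΔN = -267 m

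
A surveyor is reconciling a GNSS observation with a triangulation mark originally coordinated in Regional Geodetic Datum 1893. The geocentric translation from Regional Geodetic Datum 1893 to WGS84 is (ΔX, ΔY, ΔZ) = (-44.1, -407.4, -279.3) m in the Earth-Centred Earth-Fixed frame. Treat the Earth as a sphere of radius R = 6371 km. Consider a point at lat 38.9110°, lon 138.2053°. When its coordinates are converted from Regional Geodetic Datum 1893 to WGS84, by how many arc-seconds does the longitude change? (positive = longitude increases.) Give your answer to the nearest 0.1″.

Δλ = 13.9″

sin φ = 0.628112, cos φ = 0.778123, sin λ = 0.666464, cos λ = -0.745538.
East component: ΔE = −sin λ·ΔX + cos λ·ΔY = −(0.666464)(-44.1) + (-0.745538)(-407.4) = 333.12 m.
1° of latitude spans πR/180 = 111195 m; at latitude φ, 1° of longitude spans that × cos φ = 86523.3 m, so Δλ = 333.12 / 86523.3 × 3600 = 13.860″.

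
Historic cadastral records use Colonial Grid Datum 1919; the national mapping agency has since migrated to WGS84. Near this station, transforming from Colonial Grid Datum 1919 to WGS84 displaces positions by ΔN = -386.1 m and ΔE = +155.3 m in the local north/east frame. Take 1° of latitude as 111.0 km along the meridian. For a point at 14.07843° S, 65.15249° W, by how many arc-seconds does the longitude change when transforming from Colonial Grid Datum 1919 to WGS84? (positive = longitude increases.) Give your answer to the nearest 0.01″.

Δλ = 5.19″

At latitude -14.07843°, cos φ = 0.969964.
1° of longitude at this latitude = 111.0 × cos φ = 107.67 km, so Δλ = 155.3 / 107666.0 = 0.0014424° = 5.193″.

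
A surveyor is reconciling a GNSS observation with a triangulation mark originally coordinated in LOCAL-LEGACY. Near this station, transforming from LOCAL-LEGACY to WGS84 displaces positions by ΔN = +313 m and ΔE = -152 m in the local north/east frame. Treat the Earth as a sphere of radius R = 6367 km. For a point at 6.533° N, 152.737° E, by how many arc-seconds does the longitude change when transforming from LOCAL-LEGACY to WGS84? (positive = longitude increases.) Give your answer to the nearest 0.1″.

Δλ = -5.0″

At latitude 6.533°, cos φ = 0.993506.
One radian of longitude at latitude φ spans R cos φ, so Δλ = ΔE / (R cos φ) = -152.0 / (6367000 × 0.993506) = -2.4029e-05 rad = -4.956″.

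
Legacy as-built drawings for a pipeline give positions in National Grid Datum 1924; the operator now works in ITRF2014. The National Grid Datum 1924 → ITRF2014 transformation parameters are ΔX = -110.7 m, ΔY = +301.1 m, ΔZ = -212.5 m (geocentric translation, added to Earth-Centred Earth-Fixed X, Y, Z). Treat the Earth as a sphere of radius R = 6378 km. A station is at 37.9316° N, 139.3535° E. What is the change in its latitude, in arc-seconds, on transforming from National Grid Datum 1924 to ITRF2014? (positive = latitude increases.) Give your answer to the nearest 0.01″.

sin φ = 0.614720, cos φ = 0.788745, sin λ = 0.651390, cos λ = -0.758743.
North component: ΔN = −sin φ cos λ·ΔX − sin φ sin λ·ΔY + cos φ·ΔZ = −(0.614720)(-0.758743)(-110.7) − (0.614720)(0.651390)(301.1) + (0.788745)(-212.5) = -339.81 m.
1° of latitude spans πR/180 = 111317 m, so Δφ = -339.81 / 111317 × 3600 = -10.989″.

Δφ = -10.99″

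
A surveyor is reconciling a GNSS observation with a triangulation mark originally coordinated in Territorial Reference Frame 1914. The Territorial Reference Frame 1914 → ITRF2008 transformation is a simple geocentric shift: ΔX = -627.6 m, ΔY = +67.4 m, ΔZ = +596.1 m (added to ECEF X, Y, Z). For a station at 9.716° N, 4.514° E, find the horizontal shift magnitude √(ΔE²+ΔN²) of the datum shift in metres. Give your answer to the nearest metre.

At φ = 9.716°, λ = 4.514°: sin φ = 0.168765, cos φ = 0.985656, sin λ = 0.078703, cos λ = 0.996898.
ΔE = −sin λ·ΔX + cos λ·ΔY = −(0.078703)·(-627.6) + (0.996898)·(67.4) = 116.58 m.
ΔN = −sin φ cos λ·ΔX − sin φ sin λ·ΔY + cos φ·ΔZ = −(0.168765)(0.996898)(-627.6) − (0.168765)(0.078703)(67.4) + (0.985656)(596.1) = 692.24 m.
Horizontal magnitude = √(ΔE² + ΔN²) = √(116.58² + 692.24²) = 701.99 m.

702 m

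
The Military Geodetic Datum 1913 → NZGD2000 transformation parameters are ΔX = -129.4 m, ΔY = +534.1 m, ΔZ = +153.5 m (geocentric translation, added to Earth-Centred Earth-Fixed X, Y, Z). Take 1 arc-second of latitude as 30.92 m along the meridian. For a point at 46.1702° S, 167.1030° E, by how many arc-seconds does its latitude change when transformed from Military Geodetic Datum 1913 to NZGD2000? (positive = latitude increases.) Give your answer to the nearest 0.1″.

Δφ = 9.2″

sin φ = -0.721400, cos φ = 0.692518, sin λ = 0.223199, cos λ = -0.974773.
North component: ΔN = −sin φ cos λ·ΔX − sin φ sin λ·ΔY + cos φ·ΔZ = −(-0.721400)(-0.974773)(-129.4) − (-0.721400)(0.223199)(534.1) + (0.692518)(153.5) = 283.29 m.
1° of latitude spans 3600 × 30.92 = 111312 m, so Δφ = 283.29 / 111312 × 3600 = 9.162″.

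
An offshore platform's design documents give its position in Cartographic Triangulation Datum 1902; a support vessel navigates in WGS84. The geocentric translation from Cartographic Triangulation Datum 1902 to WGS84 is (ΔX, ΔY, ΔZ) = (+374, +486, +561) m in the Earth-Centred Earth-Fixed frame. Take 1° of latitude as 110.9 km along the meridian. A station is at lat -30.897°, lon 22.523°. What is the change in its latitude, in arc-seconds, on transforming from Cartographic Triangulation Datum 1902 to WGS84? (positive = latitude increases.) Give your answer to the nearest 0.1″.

Δφ = 24.5″

sin φ = -0.513496, cos φ = 0.858092, sin λ = 0.383054, cos λ = 0.923726.
North component: ΔN = −sin φ cos λ·ΔX − sin φ sin λ·ΔY + cos φ·ΔZ = −(-0.513496)(0.923726)(374) − (-0.513496)(0.383054)(486) + (0.858092)(561) = 754.38 m.
1° of latitude spans 110900 m, so Δφ = 754.38 / 110900 × 3600 = 24.489″.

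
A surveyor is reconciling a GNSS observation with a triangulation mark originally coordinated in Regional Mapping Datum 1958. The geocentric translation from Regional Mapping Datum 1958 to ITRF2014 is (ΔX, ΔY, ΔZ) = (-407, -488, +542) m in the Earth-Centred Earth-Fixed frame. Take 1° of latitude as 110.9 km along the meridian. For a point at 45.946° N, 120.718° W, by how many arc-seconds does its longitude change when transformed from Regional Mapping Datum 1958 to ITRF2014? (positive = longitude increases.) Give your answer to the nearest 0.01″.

sin φ = 0.718685, cos φ = 0.695336, sin λ = -0.859692, cos λ = -0.510813.
East component: ΔE = −sin λ·ΔX + cos λ·ΔY = −(-0.859692)(-407) + (-0.510813)(-488) = -100.62 m.
1° of latitude spans 110900 m; at latitude φ, 1° of longitude spans that × cos φ = 77112.8 m, so Δλ = -100.62 / 77112.8 × 3600 = -4.697″.

Δλ = -4.70″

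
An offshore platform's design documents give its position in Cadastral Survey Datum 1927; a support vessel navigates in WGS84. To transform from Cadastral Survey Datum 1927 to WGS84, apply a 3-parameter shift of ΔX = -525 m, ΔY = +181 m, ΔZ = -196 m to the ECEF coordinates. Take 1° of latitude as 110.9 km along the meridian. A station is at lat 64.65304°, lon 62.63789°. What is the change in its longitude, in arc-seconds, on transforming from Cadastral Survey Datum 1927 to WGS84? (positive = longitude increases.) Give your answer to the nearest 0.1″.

Δλ = 41.7″

sin φ = 0.903732, cos φ = 0.428099, sin λ = 0.888120, cos λ = 0.459613.
East component: ΔE = −sin λ·ΔX + cos λ·ΔY = −(0.888120)(-525) + (0.459613)(181) = 549.45 m.
1° of latitude spans 110900 m; at latitude φ, 1° of longitude spans that × cos φ = 47476.1 m, so Δλ = 549.45 / 47476.1 × 3600 = 41.664″.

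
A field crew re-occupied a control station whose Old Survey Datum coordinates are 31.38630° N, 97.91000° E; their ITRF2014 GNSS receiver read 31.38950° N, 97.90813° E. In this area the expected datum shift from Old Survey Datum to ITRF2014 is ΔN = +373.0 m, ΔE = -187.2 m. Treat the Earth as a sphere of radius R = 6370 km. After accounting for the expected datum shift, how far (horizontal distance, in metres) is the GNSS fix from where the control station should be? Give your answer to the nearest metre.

Observed coordinate differences: Δφ = +0.00320°, Δλ = -0.00187°.
Converting to metres (1° lat = 111177 m, cos φ = 0.853675): observed ΔN = 355.8 m, observed ΔE = -177.5 m.
Subtracting the expected shift leaves a residual of 355.8 − (373.0) = -17.2 m north and -177.5 − (-187.2) = 9.7 m east.
Residual distance = √((-17.2)² + 9.7²) = 19.8 m.

20 m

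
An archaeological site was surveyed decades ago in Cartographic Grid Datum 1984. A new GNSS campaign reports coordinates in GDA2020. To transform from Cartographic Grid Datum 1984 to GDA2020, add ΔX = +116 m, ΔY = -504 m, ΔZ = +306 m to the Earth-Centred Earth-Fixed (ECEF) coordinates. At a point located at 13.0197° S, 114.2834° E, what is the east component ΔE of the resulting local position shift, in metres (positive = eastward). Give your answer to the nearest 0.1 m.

The local east axis at (φ, λ) is (−sin λ, cos λ, 0), so ΔE = −sin(114.2834°)·116 + cos(114.2834°)·(-504) = 101.53 m.

ΔE = 101.5 m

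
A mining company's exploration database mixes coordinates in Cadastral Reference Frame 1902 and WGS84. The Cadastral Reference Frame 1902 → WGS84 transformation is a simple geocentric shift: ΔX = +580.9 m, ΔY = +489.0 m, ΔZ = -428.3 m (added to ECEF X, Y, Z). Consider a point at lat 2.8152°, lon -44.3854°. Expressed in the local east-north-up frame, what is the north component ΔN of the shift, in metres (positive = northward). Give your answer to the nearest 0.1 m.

ΔN = -431.4 m

The local north axis is (−sin φ cos λ, −sin φ sin λ, cos φ), giving ΔN = -20.390 + 16.800 − 427.783 = -431.37 m.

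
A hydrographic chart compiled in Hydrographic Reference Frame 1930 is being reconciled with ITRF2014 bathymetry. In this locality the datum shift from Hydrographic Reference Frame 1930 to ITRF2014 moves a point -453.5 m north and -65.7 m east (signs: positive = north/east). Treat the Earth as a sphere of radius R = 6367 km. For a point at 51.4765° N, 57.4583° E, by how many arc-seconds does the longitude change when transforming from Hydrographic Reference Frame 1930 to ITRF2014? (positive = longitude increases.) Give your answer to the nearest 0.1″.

Δλ = -3.4″

At latitude 51.4765°, cos φ = 0.622836.
One radian of longitude at latitude φ spans R cos φ, so Δλ = ΔE / (R cos φ) = -65.7 / (6367000 × 0.622836) = -1.6568e-05 rad = -3.417″.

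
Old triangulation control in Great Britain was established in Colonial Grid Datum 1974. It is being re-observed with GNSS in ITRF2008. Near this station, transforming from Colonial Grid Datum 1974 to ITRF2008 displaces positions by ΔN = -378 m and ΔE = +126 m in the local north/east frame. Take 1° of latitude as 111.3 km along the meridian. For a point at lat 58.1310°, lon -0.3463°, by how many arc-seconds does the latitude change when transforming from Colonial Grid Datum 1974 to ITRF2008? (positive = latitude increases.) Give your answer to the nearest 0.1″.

Δφ = -12.2″

1° of latitude = 111.3 km, so Δφ = -378.0 / 111300 = -0.0033962° = -12.226″.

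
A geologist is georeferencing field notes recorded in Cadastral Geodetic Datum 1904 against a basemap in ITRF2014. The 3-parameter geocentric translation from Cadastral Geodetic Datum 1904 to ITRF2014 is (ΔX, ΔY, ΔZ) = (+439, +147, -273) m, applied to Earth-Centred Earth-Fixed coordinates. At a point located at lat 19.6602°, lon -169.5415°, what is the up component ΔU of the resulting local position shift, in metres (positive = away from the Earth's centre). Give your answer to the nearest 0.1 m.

ΔU = -523.5 m

The local up (radial) axis is (cos φ cos λ, cos φ sin λ, sin φ), giving ΔU = -406.540 − 25.128 − 91.848 = -523.52 m.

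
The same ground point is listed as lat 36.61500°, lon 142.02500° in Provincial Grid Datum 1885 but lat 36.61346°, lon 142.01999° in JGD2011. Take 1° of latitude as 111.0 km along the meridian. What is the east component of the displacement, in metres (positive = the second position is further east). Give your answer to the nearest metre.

ΔE = -446 m

Δφ = 36.61346° − 36.61500° = -0.00154°; Δλ = 142.01999° − 142.02500° = -0.00501°.
ΔN = Δφ × 111000 = -170.9 m; ΔE = Δλ × 111000 × cos(36.61500°) = -0.00501 × 111000 × 0.802661 = -446.4 m.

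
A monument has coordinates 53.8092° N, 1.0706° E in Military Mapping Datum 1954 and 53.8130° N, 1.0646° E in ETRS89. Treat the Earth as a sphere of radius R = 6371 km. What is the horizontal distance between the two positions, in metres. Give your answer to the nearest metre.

578 m

Δφ = 53.8130° − 53.8092° = +0.0038°; Δλ = 1.0646° − 1.0706° = -0.0060°.
1° along a meridian = πR/180 = 111195 m.
ΔN = Δφ × 111195 = 422.5 m; ΔE = Δλ × 111195 × cos(53.8092°) = -0.0060 × 111195 × 0.590476 = -393.9 m.
Distance = √(ΔE² + ΔN²) = √((-393.9)² + 422.5²) = 577.7 m.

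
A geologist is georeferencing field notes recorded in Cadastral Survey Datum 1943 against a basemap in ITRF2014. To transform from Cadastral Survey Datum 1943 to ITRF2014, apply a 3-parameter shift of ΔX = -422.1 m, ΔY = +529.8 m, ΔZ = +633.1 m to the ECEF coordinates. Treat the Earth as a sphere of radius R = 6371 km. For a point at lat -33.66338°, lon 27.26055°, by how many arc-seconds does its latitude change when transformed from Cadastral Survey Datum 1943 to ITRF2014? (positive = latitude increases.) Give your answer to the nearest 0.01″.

Δφ = 14.68″

sin φ = -0.554313, cos φ = 0.832309, sin λ = 0.458038, cos λ = 0.888933.
North component: ΔN = −sin φ cos λ·ΔX − sin φ sin λ·ΔY + cos φ·ΔZ = −(-0.554313)(0.888933)(-422.1) − (-0.554313)(0.458038)(529.8) + (0.832309)(633.1) = 453.46 m.
1° of latitude spans πR/180 = 111195 m, so Δφ = 453.46 / 111195 × 3600 = 14.681″.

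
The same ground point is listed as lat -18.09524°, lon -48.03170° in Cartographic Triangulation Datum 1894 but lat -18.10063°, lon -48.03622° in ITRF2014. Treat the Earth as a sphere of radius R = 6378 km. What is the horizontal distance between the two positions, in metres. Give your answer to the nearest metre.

767 m

Δφ = -18.10063° − -18.09524° = -0.00539°; Δλ = -48.03622° − -48.03170° = -0.00452°.
1° along a meridian = πR/180 = 111317 m.
ΔN = Δφ × 111317 = -600.0 m; ΔE = Δλ × 111317 × cos(-18.09524°) = -0.00452 × 111317 × 0.950542 = -478.3 m.
Distance = √(ΔE² + ΔN²) = √((-478.3)² + (-600.0)²) = 767.3 m.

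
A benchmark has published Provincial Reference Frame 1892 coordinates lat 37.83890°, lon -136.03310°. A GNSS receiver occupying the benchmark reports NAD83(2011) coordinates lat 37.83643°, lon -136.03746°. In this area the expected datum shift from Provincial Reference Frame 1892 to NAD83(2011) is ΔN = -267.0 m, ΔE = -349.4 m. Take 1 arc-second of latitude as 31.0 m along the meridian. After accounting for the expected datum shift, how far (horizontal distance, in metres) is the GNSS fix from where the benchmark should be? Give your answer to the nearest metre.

Observed coordinate differences: Δφ = -0.00247°, Δλ = -0.00436°.
Converting to metres (1° lat = 111600 m, cos φ = 0.789739): observed ΔN = -275.7 m, observed ΔE = -384.3 m.
Subtracting the expected shift leaves a residual of -275.7 − (-267.0) = -8.7 m north and -384.3 − (-349.4) = -34.9 m east.
Residual distance = √((-8.7)² + (-34.9)²) = 35.9 m.

36 m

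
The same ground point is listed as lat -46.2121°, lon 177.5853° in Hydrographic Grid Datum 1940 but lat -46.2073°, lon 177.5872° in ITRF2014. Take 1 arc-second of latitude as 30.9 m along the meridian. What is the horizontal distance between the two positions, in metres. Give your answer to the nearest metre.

554 m

Δφ = -46.2073° − -46.2121° = +0.0048°; Δλ = 177.5872° − 177.5853° = +0.0019°.
1° of latitude = 3600 × 30.90 = 111240 m.
ΔN = Δφ × 111240 = 534.0 m; ΔE = Δλ × 111240 × cos(-46.2121°) = +0.0019 × 111240 × 0.691991 = 146.3 m.
Distance = √(ΔE² + ΔN²) = √(146.3² + 534.0²) = 553.6 m.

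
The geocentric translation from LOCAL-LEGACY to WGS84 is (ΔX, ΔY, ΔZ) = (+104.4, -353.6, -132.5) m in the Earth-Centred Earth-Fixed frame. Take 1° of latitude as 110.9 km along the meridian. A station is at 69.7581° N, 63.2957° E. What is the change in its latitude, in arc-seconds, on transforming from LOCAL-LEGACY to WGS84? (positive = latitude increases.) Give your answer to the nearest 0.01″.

Δφ = 6.70″

sin φ = 0.938240, cos φ = 0.345984, sin λ = 0.893338, cos λ = 0.449386.
North component: ΔN = −sin φ cos λ·ΔX − sin φ sin λ·ΔY + cos φ·ΔZ = −(0.938240)(0.449386)(104.4) − (0.938240)(0.893338)(-353.6) + (0.345984)(-132.5) = 206.51 m.
1° of latitude spans 110900 m, so Δφ = 206.51 / 110900 × 3600 = 6.704″.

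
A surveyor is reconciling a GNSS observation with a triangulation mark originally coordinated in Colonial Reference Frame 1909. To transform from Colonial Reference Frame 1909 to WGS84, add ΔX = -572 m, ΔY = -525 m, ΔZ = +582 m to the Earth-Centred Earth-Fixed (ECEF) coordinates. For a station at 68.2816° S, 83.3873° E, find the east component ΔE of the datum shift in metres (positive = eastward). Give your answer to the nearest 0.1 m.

The local east axis at (φ, λ) is (−sin λ, cos λ, 0), so ΔE = −sin(83.3873°)·(-572) + cos(83.3873°)·(-525) = 507.74 m.

ΔE = 507.7 m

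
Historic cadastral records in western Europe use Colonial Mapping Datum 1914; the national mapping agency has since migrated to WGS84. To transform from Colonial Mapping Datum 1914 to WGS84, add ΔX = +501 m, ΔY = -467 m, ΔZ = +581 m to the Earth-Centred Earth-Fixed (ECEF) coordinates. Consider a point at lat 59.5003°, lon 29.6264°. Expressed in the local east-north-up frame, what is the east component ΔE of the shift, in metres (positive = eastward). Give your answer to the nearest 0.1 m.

ΔE = -653.6 m

The local east axis at (φ, λ) is (−sin λ, cos λ, 0), so ΔE = −sin(29.6264°)·501 + cos(29.6264°)·(-467) = -653.61 m.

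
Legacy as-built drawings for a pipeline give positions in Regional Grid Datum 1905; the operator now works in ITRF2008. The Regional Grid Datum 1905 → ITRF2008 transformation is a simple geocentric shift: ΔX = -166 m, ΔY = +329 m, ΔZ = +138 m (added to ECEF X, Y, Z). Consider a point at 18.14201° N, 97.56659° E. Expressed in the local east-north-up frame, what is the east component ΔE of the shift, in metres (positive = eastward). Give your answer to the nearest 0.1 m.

ΔE = 121.2 m

At φ = 18.14201°, λ = 97.56659°: sin φ = 0.311373, cos φ = 0.950288, sin λ = 0.991292, cos λ = -0.131678.
ΔE = −sin λ·ΔX + cos λ·ΔY = −(0.991292)·(-166) + (-0.131678)·(329) = 121.23 m.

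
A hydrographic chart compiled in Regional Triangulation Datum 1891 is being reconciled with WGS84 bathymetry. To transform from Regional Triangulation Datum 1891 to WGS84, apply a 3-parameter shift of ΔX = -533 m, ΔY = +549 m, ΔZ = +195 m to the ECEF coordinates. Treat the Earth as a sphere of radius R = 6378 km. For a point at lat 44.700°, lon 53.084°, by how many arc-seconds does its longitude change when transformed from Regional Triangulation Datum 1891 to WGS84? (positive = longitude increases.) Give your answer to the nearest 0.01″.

Δλ = 34.39″

sin φ = 0.703395, cos φ = 0.710799, sin λ = 0.799517, cos λ = 0.600644.
East component: ΔE = −sin λ·ΔX + cos λ·ΔY = −(0.799517)(-533) + (0.600644)(549) = 755.90 m.
1° of latitude spans πR/180 = 111317 m; at latitude φ, 1° of longitude spans that × cos φ = 79124.1 m, so Δλ = 755.90 / 79124.1 × 3600 = 34.392″.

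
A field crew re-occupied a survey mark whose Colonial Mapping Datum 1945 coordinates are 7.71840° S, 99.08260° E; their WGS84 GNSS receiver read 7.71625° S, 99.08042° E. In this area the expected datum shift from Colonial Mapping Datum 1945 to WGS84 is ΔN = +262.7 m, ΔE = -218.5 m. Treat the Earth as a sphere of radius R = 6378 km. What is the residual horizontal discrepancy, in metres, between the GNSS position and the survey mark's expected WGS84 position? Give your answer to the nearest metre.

32 m

Observed coordinate differences: Δφ = +0.00215°, Δλ = -0.00218°.
Converting to metres (1° lat = 111317 m, cos φ = 0.990940): observed ΔN = 239.3 m, observed ΔE = -240.5 m.
Subtracting the expected shift leaves a residual of 239.3 − (262.7) = -23.4 m north and -240.5 − (-218.5) = -22.0 m east.
Residual distance = √((-23.4)² + (-22.0)²) = 32.1 m.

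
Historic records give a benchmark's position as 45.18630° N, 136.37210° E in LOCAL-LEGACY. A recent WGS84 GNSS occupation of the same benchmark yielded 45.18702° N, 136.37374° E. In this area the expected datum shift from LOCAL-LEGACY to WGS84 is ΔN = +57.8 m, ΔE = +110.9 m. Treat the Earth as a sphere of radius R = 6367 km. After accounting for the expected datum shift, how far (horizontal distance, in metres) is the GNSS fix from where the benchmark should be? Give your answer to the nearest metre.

28 m

Observed coordinate differences: Δφ = +0.00072°, Δλ = +0.00164°.
Converting to metres (1° lat = 111125 m, cos φ = 0.704804): observed ΔN = 80.0 m, observed ΔE = 128.4 m.
Subtracting the expected shift leaves a residual of 80.0 − (57.8) = 22.2 m north and 128.4 − (110.9) = 17.5 m east.
Residual distance = √(22.2² + 17.5²) = 28.3 m.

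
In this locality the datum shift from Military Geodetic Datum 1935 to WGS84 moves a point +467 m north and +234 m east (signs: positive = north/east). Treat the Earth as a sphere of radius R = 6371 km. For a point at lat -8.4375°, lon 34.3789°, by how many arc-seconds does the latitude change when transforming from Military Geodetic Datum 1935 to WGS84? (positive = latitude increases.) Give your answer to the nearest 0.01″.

On a sphere of radius R, 1 rad of latitude = R, so Δφ = ΔN / R = 467.0 / 6371000 = 7.3301e-05 rad = 15.119″.

Δφ = 15.12″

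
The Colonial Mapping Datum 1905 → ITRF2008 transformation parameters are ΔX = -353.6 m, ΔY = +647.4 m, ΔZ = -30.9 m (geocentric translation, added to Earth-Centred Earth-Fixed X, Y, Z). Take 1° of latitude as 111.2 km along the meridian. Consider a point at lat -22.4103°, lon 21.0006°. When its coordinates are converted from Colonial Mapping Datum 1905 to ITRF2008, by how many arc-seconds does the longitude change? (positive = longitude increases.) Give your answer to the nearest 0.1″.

Δλ = 25.6″

sin φ = -0.381237, cos φ = 0.924478, sin λ = 0.358378, cos λ = 0.933577.
East component: ΔE = −sin λ·ΔX + cos λ·ΔY = −(0.358378)(-353.6) + (0.933577)(647.4) = 731.12 m.
1° of latitude spans 111200 m; at latitude φ, 1° of longitude spans that × cos φ = 102801.9 m, so Δλ = 731.12 / 102801.9 × 3600 = 25.603″.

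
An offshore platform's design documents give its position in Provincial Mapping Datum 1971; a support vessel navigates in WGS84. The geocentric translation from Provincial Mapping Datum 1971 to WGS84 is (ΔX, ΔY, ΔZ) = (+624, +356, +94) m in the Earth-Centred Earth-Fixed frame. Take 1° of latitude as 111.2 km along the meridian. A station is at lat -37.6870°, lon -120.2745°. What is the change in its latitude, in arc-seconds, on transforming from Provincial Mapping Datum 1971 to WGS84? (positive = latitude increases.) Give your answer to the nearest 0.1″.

Δφ = -9.9″

sin φ = -0.611348, cos φ = 0.791362, sin λ = -0.863620, cos λ = -0.504143.
North component: ΔN = −sin φ cos λ·ΔX − sin φ sin λ·ΔY + cos φ·ΔZ = −(-0.611348)(-0.504143)(624) − (-0.611348)(-0.863620)(356) + (0.791362)(94) = -305.89 m.
1° of latitude spans 111200 m, so Δφ = -305.89 / 111200 × 3600 = -9.903″.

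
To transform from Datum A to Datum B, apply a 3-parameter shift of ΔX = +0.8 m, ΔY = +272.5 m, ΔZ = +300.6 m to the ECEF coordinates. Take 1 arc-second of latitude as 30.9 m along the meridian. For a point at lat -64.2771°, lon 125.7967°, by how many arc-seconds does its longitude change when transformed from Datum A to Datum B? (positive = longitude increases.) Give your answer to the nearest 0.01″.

Δλ = -11.93″

sin φ = -0.900904, cos φ = 0.434019, sin λ = 0.811098, cos λ = -0.584911.
East component: ΔE = −sin λ·ΔX + cos λ·ΔY = −(0.811098)(0.8) + (-0.584911)(272.5) = -160.04 m.
1° of latitude spans 3600 × 30.90 = 111240 m; at latitude φ, 1° of longitude spans that × cos φ = 48280.3 m, so Δλ = -160.04 / 48280.3 × 3600 = -11.933″.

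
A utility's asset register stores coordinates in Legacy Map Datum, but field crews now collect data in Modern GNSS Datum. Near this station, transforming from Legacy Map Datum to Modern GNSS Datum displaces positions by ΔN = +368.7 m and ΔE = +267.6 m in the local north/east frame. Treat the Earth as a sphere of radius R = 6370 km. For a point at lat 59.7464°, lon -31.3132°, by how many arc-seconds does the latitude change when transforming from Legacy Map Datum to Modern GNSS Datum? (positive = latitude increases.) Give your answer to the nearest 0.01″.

On a sphere of radius R, 1 rad of latitude = R, so Δφ = ΔN / R = 368.7 / 6370000 = 5.7881e-05 rad = 11.939″.

Δφ = 11.94″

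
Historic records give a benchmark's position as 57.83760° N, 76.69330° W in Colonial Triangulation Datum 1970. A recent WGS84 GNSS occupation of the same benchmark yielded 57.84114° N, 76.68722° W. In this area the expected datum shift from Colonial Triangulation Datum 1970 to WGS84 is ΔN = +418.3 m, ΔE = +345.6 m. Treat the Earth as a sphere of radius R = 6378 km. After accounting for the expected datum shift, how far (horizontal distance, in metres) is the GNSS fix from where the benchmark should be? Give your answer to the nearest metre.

Observed coordinate differences: Δφ = +0.00354°, Δλ = +0.00608°.
Converting to metres (1° lat = 111317 m, cos φ = 0.532321): observed ΔN = 394.1 m, observed ΔE = 360.3 m.
Subtracting the expected shift leaves a residual of 394.1 − (418.3) = -24.2 m north and 360.3 − (345.6) = 14.7 m east.
Residual distance = √((-24.2)² + 14.7²) = 28.3 m.

28 m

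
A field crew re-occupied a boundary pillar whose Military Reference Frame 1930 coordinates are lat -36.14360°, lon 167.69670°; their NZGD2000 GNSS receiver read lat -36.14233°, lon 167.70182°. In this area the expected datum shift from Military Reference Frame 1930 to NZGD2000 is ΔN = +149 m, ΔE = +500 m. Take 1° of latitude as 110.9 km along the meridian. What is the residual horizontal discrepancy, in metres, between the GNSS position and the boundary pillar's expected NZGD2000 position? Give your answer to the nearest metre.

Observed coordinate differences: Δφ = +0.00127°, Δλ = +0.00512°.
Converting to metres (1° lat = 110900 m, cos φ = 0.807541): observed ΔN = 140.8 m, observed ΔE = 458.5 m.
Subtracting the expected shift leaves a residual of 140.8 − (149) = -8.2 m north and 458.5 − (500) = -41.5 m east.
Residual distance = √((-8.2)² + (-41.5)²) = 42.3 m.

42 m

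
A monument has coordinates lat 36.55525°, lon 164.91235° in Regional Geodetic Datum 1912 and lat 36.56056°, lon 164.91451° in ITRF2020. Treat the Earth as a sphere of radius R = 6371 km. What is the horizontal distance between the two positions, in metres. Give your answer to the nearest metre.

621 m

Δφ = 36.56056° − 36.55525° = +0.00531°; Δλ = 164.91451° − 164.91235° = +0.00216°.
1° along a meridian = πR/180 = 111195 m.
ΔN = Δφ × 111195 = 590.4 m; ΔE = Δλ × 111195 × cos(36.55525°) = +0.00216 × 111195 × 0.803283 = 192.9 m.
Distance = √(ΔE² + ΔN²) = √(192.9² + 590.4²) = 621.2 m.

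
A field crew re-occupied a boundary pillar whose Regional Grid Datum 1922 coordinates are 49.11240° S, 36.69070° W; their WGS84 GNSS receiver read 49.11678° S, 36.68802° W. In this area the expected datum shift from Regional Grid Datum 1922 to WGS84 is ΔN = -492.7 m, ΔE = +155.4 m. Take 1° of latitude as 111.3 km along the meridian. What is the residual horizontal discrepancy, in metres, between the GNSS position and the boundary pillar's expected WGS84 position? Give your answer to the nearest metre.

Observed coordinate differences: Δφ = -0.00438°, Δλ = +0.00268°.
Converting to metres (1° lat = 111300 m, cos φ = 0.654577): observed ΔN = -487.5 m, observed ΔE = 195.2 m.
Subtracting the expected shift leaves a residual of -487.5 − (-492.7) = 5.2 m north and 195.2 − (155.4) = 39.8 m east.
Residual distance = √(5.2² + 39.8²) = 40.2 m.

40 m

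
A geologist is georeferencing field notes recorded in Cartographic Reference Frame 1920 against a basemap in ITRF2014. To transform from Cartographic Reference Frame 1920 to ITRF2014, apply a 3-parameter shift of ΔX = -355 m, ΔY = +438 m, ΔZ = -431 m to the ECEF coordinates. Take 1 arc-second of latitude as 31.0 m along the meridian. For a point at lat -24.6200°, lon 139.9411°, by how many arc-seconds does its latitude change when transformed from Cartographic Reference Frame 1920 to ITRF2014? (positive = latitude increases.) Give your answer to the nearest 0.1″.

Δφ = -5.2″

sin φ = -0.416598, cos φ = 0.909091, sin λ = 0.643575, cos λ = -0.765383.
North component: ΔN = −sin φ cos λ·ΔX − sin φ sin λ·ΔY + cos φ·ΔZ = −(-0.416598)(-0.765383)(-355) − (-0.416598)(0.643575)(438) + (0.909091)(-431) = -161.19 m.
1° of latitude spans 3600 × 31.00 = 111600 m, so Δφ = -161.19 / 111600 × 3600 = -5.200″.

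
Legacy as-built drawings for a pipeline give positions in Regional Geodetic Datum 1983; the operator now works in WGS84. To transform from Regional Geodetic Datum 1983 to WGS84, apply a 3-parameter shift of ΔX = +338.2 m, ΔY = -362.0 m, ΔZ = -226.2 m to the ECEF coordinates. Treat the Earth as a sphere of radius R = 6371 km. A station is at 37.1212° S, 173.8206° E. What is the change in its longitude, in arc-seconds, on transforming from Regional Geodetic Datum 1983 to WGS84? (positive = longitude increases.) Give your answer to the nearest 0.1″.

sin φ = -0.603503, cos φ = 0.797361, sin λ = 0.107642, cos λ = -0.994190.
East component: ΔE = −sin λ·ΔX + cos λ·ΔY = −(0.107642)(338.2) + (-0.994190)(-362.0) = 323.49 m.
1° of latitude spans πR/180 = 111195 m; at latitude φ, 1° of longitude spans that × cos φ = 88662.5 m, so Δλ = 323.49 / 88662.5 × 3600 = 13.135″.

Δλ = 13.1″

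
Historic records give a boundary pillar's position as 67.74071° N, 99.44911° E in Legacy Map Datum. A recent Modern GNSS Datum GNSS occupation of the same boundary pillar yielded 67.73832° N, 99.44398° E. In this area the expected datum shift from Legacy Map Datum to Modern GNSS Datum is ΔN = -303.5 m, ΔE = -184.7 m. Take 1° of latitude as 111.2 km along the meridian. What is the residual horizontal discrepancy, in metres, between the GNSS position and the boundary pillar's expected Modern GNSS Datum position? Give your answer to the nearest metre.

Observed coordinate differences: Δφ = -0.00239°, Δλ = -0.00513°.
Converting to metres (1° lat = 111200 m, cos φ = 0.378799): observed ΔN = -265.8 m, observed ΔE = -216.1 m.
Subtracting the expected shift leaves a residual of -265.8 − (-303.5) = 37.7 m north and -216.1 − (-184.7) = -31.4 m east.
Residual distance = √(37.7² + (-31.4)²) = 49.1 m.

49 m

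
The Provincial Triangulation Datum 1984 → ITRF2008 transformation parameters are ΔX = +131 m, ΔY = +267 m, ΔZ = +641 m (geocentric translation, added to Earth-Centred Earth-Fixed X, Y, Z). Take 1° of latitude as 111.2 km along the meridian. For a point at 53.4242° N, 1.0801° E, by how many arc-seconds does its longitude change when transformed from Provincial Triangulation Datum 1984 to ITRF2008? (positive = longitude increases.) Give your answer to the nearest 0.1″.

Δλ = 14.4″

sin φ = 0.803069, cos φ = 0.595886, sin λ = 0.018850, cos λ = 0.999822.
East component: ΔE = −sin λ·ΔX + cos λ·ΔY = −(0.018850)(131) + (0.999822)(267) = 264.48 m.
1° of latitude spans 111200 m; at latitude φ, 1° of longitude spans that × cos φ = 66262.5 m, so Δλ = 264.48 / 66262.5 × 3600 = 14.369″.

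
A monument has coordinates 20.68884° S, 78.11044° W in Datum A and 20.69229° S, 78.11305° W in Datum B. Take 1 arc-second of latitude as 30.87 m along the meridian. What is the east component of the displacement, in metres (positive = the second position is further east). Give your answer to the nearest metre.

ΔE = -271 m

Δφ = -20.69229° − -20.68884° = -0.00345°; Δλ = -78.11305° − -78.11044° = -0.00261°.
1° of latitude = 3600 × 30.87 = 111132 m.
ΔN = Δφ × 111132 = -383.4 m; ΔE = Δλ × 111132 × cos(-20.68884°) = -0.00261 × 111132 × 0.935513 = -271.3 m.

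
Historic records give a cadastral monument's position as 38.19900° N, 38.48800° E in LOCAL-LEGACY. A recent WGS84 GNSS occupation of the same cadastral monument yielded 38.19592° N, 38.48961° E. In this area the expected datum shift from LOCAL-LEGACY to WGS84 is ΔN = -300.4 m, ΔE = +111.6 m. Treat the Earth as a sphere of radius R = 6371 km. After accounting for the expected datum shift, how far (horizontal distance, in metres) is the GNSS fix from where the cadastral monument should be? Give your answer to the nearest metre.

Observed coordinate differences: Δφ = -0.00308°, Δλ = +0.00161°.
Converting to metres (1° lat = 111195 m, cos φ = 0.785868): observed ΔN = -342.5 m, observed ΔE = 140.7 m.
Subtracting the expected shift leaves a residual of -342.5 − (-300.4) = -42.1 m north and 140.7 − (111.6) = 29.1 m east.
Residual distance = √((-42.1)² + 29.1²) = 51.2 m.

51 m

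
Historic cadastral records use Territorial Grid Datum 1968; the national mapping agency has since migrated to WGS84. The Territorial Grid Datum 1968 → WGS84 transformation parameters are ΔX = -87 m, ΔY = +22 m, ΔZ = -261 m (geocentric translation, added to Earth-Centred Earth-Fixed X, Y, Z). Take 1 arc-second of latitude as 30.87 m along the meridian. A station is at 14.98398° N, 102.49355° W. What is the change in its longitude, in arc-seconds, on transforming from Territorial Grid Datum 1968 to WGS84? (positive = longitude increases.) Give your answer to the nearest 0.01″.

sin φ = 0.258549, cos φ = 0.965998, sin λ = -0.976320, cos λ = -0.216330.
East component: ΔE = −sin λ·ΔX + cos λ·ΔY = −(-0.976320)(-87) + (-0.216330)(22) = -89.70 m.
1° of latitude spans 3600 × 30.87 = 111132 m; at latitude φ, 1° of longitude spans that × cos φ = 107353.3 m, so Δλ = -89.70 / 107353.3 × 3600 = -3.008″.

Δλ = -3.01″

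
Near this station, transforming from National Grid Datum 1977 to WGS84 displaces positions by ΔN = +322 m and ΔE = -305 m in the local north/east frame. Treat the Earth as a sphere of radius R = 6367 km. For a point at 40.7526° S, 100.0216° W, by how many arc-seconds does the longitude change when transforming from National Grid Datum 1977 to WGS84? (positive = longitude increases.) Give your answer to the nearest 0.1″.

At latitude -40.7526°, cos φ = 0.757535.
One radian of longitude at latitude φ spans R cos φ, so Δλ = ΔE / (R cos φ) = -305.0 / (6367000 × 0.757535) = -6.3236e-05 rad = -13.043″.

Δλ = -13.0″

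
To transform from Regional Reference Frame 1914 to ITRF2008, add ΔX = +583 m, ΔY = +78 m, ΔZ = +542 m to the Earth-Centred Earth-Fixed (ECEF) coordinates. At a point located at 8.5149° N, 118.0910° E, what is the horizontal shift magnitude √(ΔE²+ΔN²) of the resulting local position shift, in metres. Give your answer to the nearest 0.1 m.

790.3 m

At φ = 8.5149°, λ = 118.0910°: sin φ = 0.148067, cos φ = 0.988977, sin λ = 0.882201, cos λ = -0.470873.
ΔE = −sin λ·ΔX + cos λ·ΔY = −(0.882201)·(583) + (-0.470873)·(78) = -551.05 m.
ΔN = −sin φ cos λ·ΔX − sin φ sin λ·ΔY + cos φ·ΔZ = −(0.148067)(-0.470873)(583) − (0.148067)(0.882201)(78) + (0.988977)(542) = 566.48 m.
Horizontal magnitude = √(ΔE² + ΔN²) = √((-551.05)² + 566.48²) = 790.29 m.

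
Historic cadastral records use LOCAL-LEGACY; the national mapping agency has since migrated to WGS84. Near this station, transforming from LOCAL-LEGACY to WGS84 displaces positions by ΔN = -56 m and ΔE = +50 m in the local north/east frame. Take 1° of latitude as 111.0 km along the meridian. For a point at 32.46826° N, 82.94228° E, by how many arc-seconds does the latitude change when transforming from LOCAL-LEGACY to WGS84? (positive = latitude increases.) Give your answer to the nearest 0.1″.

Δφ = -1.8″

1° of latitude = 111.0 km, so Δφ = -56.0 / 111000 = -0.0005045° = -1.816″.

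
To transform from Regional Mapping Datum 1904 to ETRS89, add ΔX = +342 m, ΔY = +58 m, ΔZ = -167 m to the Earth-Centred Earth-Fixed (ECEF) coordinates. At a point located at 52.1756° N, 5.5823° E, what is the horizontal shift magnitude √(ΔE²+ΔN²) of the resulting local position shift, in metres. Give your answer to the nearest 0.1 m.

376.5 m

The local east axis at (φ, λ) is (−sin λ, cos λ, 0), so ΔE = −sin(5.5823°)·342 + cos(5.5823°)·58 = 24.46 m.
The local north axis is (−sin φ cos λ, −sin φ sin λ, cos φ), giving ΔN = -268.863 − 4.457 − 102.412 = -375.73 m.
Horizontal magnitude = √(ΔE² + ΔN²) = √(24.46² + (-375.73)²) = 376.53 m.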